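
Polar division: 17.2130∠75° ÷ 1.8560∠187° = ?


r = 17.2130 / 1.8560 = 9.2742
theta = 75° - 187° = -112° = 248° (mod 360)

9.2742 cis(248°)


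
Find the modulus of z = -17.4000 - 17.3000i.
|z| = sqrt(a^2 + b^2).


|z| = sqrt((-17.4)^2 + (-17.3)^2) = sqrt(302.76 + 299.29) = sqrt(602.05) = 24.5367

|z| = 24.5367


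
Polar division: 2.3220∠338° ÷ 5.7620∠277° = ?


r = 2.3220 / 5.7620 = 0.4030
theta = 338° - 277° = 61° = 61° (mod 360)

0.4030 cis(61°)


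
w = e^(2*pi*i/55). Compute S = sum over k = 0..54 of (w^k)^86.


The roots are w_k = w^k with w = e^(2*pi*i/55), and (w^k)^86 = (w^86)^k.
So S = 1 + u + u^2 + ... + u^(54) with u = w^86.
86 = 1*55 + 31, so 86 is not a multiple of 55: u = (w^55)^1 * w^31 = w^31 ≠ 1 (w is a primitive 55th root), while u^55 = (w^55)^86 = 1.
Geometric series: S = (1 - u^55)/(1 - u) = (1 - 1)/(1 - u) = 0

S = 0


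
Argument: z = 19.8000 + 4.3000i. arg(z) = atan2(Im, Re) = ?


Re = 19.8, Im = 4.3
arg = atan2(4.3, 19.8) = 12.2528 degrees

arg(z) = 12.2528 degrees


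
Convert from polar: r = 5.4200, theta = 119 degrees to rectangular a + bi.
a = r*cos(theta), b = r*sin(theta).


a = 5.4200*cos(119°) = 5.4200*(-0.48481) = -2.6277
b = 5.4200*sin(119°) = 5.4200*0.87462 = 4.7404

-2.6277 + 4.7404i


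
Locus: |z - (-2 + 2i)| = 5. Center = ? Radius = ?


|z - z0| = r is a circle with center z0 and radius r.
Center = (-2, 2), radius = 5

Circle with center (-2, 2) and radius 5


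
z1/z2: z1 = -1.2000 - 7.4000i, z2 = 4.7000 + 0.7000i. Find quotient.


Conjugate of z2 = 4.7000 - 0.7000i
Numerator: (-1.2000 - 7.4000i)(4.7000 - 0.7000i) = -10.8200 - 33.9400i
Denominator: 4.7^2 + 0.7^2 = 22.58
Result = (-10.8200 - 33.9400i)/22.58

-0.4792 - 1.5031i


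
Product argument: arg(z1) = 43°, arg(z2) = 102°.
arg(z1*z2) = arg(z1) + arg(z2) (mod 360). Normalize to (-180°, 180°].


arg(z1*z2) = 43° + 102° = 145°
Normalized to (-180°, 180°]: 145°

145°


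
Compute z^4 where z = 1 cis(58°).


r^4 = 1^4 = 1
n*theta = 4*58° = 232° = 232° (mod 360)
a = 1*cos(232°) = -0.6157
b = 1*sin(232°) = -0.7880

1 cis(232°) = -0.6157 - 0.7880i


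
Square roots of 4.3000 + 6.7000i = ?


|z| = sqrt(18.49+44.89) = 7.9612
sqrt((|z|+a)/2) = sqrt((7.9612+4.3)/2) = sqrt(6.1306) = 2.4760
sqrt((|z|-a)/2) = sqrt((7.9612-4.3)/2) = sqrt(1.8306) = 1.3530

±(2.4760 + 1.3530i) i.e. 2.4760 + 1.3530i and -2.4760 - 1.3530i


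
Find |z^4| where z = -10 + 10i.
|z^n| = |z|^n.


|z| = sqrt(100+100) = sqrt(200) = 14.1421
|z^4| = |z|^4 = (sqrt(200))^4 = 200^2 = 40000

|z^4| = 40000


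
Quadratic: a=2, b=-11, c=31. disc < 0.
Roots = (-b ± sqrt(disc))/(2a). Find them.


disc = (-11)^2 - 4*2*31 = 121 - 248 = -127
sqrt(|disc|) = sqrt(127) = 11.2694
Real part = 11/(2*2) = 2.7500
Imag part = 11.2694/(2*2) = 2.8174

2.7500 ± 2.8174i


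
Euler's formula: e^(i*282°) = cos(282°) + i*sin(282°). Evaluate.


cos(282°) = 0.2079
sin(282°) = -0.9781

e^(i*282°) = 0.2079 - 0.9781i


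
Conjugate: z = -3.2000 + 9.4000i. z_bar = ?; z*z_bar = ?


z_bar = -3.2000 - 9.4000i
z*z_bar = (-3.2)^2 + 9.4^2 = 10.24 + 88.36 = 98.6

z_bar = -3.2000 - 9.4000i, z*z_bar = 98.6


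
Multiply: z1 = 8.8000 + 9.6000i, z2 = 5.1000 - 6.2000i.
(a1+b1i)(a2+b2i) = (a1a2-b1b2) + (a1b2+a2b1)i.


Real = 8.8*5.1 - 9.6*(-6.2) = 44.88 - (-59.52) = 104.4
Imag = 8.8*(-6.2) + 5.1*9.6 = -54.56 + 48.96 = -5.6

104.4000 - 5.6000i


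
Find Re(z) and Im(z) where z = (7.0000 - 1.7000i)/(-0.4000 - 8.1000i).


Multiply by conjugate: (7.0000 - 1.7000i)(-0.4000 + 8.1000i) / ((-0.4)^2 + (-8.1)^2)
Numerator real = 7*(-0.4) - (1.7)*(-8.1) = 10.97
Numerator imag = -1.7*(-0.4) - 7*(-8.1) = 57.38
Denominator = 65.77
Re(z) = 10.97/65.77 = 0.1668
Im(z) = 57.38/65.77 = 0.8724

Re(z) = 0.1668, Im(z) = 0.8724


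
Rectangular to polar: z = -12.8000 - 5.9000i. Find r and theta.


r = sqrt(163.84+34.81) = sqrt(198.65) = 14.0943
theta = atan2(-5.9, -12.8) = -155.2533 degrees

r = 14.0943, theta = -155.2533 degrees


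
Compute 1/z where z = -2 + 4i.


|z|^2 = 4+16 = 20
1/z = (-2 - 4i)/20

1/z = -0.1000 - 0.2000i


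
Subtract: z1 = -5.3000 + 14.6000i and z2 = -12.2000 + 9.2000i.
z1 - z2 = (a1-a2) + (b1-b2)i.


Real: -5.3 + 12.2 = 6.9
Imag: 14.6 - 9.2 = 5.4

6.9000 + 5.4000i


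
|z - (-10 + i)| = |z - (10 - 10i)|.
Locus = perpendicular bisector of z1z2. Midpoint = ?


Equal distances means the locus is the perpendicular bisector of z1 and z2.
Midpoint = ((-10+10)/2, (1+(-10))/2) = (0, -4.5000)

Perpendicular bisector through (0, -4.5000)


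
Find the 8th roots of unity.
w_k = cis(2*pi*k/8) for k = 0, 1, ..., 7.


The 8th roots of unity are cis(360k/8°) for k=0..7
Angle step = 360/8 = 45°
Primitive root: cis(45°)
Primitive root = 0.7071 + 0.7071i

8 roots at angles: 0°, 45°, 90°, 135°, 180°, 225°, 270°, 315°


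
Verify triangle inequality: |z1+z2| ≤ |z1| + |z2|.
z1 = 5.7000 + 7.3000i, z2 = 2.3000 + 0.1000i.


|z1| = sqrt(5.7^2 + 7.3^2) = sqrt(85.78) = 9.2617
|z2| = sqrt(2.3^2 + 0.1^2) = sqrt(5.3) = 2.3022
z1+z2 = 8.0000 + 7.4000i
|z1+z2| = sqrt(118.76) = 10.8977
|z1|+|z2| = 9.2617 + 2.3022 = 11.5639

|z1+z2| = 10.8977 ≤ |z1|+|z2| = 11.5639 (verified)


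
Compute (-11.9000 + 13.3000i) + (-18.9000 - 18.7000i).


Real: -11.9 - 18.9 = -30.8
Imag: 13.3 - 18.7 = -5.4

-30.8000 - 5.4000i


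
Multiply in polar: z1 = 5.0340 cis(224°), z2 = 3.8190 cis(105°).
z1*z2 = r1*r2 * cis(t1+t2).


r = 5.0340 * 3.8190 = 19.2248
theta = 224° + 105° = 329° = 329° (mod 360)

19.2248 cis(329°)


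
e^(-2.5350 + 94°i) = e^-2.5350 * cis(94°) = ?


e^-2.5350 = 0.0793
cos(94°) = -0.0698
sin(94°) = 0.9976
Real = 0.0793*(-0.0698) = -0.0055
Imag = 0.0793*0.9976 = 0.0791

-0.0055 + 0.0791i


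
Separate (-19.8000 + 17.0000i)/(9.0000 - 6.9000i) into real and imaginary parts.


Multiply by conjugate: (-19.8000 + 17.0000i)(9.0000 + 6.9000i) / (9^2 + (-6.9)^2)
Numerator real = -19.8*9 + 17*(-6.9) = -295.5
Numerator imag = 17*9 - (-19.8)*(-6.9) = 16.38
Denominator = 128.61
Re(z) = -295.5/128.61 = -2.2976
Im(z) = 16.38/128.61 = 0.1274

Re(z) = -2.2976, Im(z) = 0.1274


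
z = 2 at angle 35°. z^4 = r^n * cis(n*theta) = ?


r^4 = 2^4 = 16
n*theta = 4*35° = 140° = 140° (mod 360)
a = 16*cos(140°) = -12.2567
b = 16*sin(140°) = 10.2846

16 cis(140°) = -12.2567 + 10.2846i


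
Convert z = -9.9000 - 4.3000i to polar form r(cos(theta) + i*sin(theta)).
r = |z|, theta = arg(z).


r = sqrt(98.01+18.49) = sqrt(116.5) = 10.7935
theta = atan2(-4.3, -9.9) = -156.5226 degrees

r = 10.7935, theta = -156.5226 degrees


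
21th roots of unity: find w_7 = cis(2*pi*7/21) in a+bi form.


Angle = 360*7/21 = 120°
a = cos(120°) = -0.5000
b = sin(120°) = 0.8660

-0.5000 + 0.8660i


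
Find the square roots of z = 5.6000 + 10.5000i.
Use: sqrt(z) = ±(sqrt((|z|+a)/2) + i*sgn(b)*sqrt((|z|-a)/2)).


|z| = sqrt(31.36+110.25) = 11.9000
sqrt((|z|+a)/2) = sqrt((11.9000+5.6)/2) = sqrt(8.7500) = 2.9580
sqrt((|z|-a)/2) = sqrt((11.9000-5.6)/2) = sqrt(3.1500) = 1.7748

±(2.9580 + 1.7748i) i.e. 2.9580 + 1.7748i and -2.9580 - 1.7748i


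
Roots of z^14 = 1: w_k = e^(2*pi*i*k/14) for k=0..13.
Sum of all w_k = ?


The sum of all 14th roots of unity is 0.
Geometric series: (1 - w^14)/(1 - w) = (1-1)/(1-w) = 0 since w^14 = 1, w ≠ 1.
Alternatively: coefficient of z^13 in z^14 - 1 is 0.

0


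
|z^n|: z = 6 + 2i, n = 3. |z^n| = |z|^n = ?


|z| = sqrt(36+4) = sqrt(40) = 6.3246
|z^3| = |z|^3 = (sqrt(40))^3 = 40*sqrt(40)

|z^3| = 40*sqrt(40) ≈ 252.9822


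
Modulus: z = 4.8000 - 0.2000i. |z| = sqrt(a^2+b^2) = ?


|z| = sqrt(4.8^2 + (-0.2)^2) = sqrt(23.04 + 0.04) = sqrt(23.08) = 4.8042

|z| = 4.8042


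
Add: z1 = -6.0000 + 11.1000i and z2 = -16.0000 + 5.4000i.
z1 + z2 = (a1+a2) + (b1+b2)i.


Real: -6 - 16 = -22
Imag: 11.1 + 5.4 = 16.5

-22.0000 + 16.5000i


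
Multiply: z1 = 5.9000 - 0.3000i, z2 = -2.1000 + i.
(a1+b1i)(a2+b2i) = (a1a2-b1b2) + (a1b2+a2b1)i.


Real = 5.9*(-2.1) - (-0.3)*1 = -12.39 - (-0.3) = -12.09
Imag = 5.9*1 - (2.1)*(-0.3) = 5.9 + 0.63 = 6.53

-12.0900 + 6.5300i


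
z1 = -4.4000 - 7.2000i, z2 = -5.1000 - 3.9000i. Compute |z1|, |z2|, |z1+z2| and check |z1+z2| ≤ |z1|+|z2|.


|z1| = sqrt((-4.4)^2 + (-7.2)^2) = sqrt(71.2) = 8.4380
|z2| = sqrt((-5.1)^2 + (-3.9)^2) = sqrt(41.22) = 6.4203
z1+z2 = -9.5000 - 11.1000i
|z1+z2| = sqrt(213.46) = 14.6103
|z1|+|z2| = 8.4380 + 6.4203 = 14.8583

|z1+z2| = 14.6103 ≤ |z1|+|z2| = 14.8583 (verified)


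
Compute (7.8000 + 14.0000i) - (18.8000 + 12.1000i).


Real: 7.8 - 18.8 = -11
Imag: 14 - 12.1 = 1.9

-11.0000 + 1.9000i


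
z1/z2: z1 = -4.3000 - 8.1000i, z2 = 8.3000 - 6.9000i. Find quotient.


Conjugate of z2 = 8.3000 + 6.9000i
Numerator: (-4.3000 - 8.1000i)(8.3000 + 6.9000i) = 20.2000 - 96.9000i
Denominator: 8.3^2 + (-6.9)^2 = 116.5
Result = (20.2000 - 96.9000i)/116.5

0.1734 - 0.8318i


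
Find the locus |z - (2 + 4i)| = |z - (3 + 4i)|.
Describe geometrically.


Equal distances means the locus is the perpendicular bisector of z1 and z2.
Midpoint = ((2+3)/2, (4+4)/2) = (2.5000, 4.0000)

Perpendicular bisector through (2.5000, 4.0000)


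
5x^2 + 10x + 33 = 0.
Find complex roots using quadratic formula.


disc = 10^2 - 4*5*33 = 100 - 660 = -560
sqrt(|disc|) = sqrt(560) = 23.6643
Real part = -10/(2*5) = -1.0000
Imag part = 23.6643/(2*5) = 2.3664

-1.0000 ± 2.3664i


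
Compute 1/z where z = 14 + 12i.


|z|^2 = 196+144 = 340
1/z = (14 - 12i)/340

1/z = 0.0412 - 0.0353i


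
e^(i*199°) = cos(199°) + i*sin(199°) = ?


cos(199°) = -0.9455
sin(199°) = -0.3256

e^(i*199°) = -0.9455 - 0.3256i


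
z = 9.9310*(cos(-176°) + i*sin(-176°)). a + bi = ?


a = 9.9310*cos(-176°) = 9.9310*(-0.99756) = -9.9068
b = 9.9310*sin(-176°) = 9.9310*(-0.06976) = -0.6928

-9.9068 - 0.6928i


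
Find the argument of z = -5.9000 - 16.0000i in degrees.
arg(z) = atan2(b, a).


Re = -5.9, Im = -16
arg = atan2(-16, -5.9) = -110.2415 degrees

arg(z) = -110.2415 degrees


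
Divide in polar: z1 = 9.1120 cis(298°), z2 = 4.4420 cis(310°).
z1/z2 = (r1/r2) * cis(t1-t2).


r = 9.1120 / 4.4420 = 2.0513
theta = 298° - 310° = -12° = 348° (mod 360)

2.0513 cis(348°)


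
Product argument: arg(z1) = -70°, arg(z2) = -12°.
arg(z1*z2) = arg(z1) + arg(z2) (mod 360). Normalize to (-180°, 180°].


arg(z1*z2) = -70° - 12° = -82°
Normalized to (-180°, 180°]: -82°

-82°


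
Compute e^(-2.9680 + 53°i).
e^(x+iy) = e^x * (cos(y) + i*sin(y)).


e^-2.9680 = 0.0514
cos(53°) = 0.6018
sin(53°) = 0.79864
Real = 0.0514*0.6018 = 0.0309
Imag = 0.0514*0.79864 = 0.0411

0.0309 + 0.0411i


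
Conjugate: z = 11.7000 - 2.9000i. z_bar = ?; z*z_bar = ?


z_bar = 11.7000 + 2.9000i
z*z_bar = 11.7^2 + (-2.9)^2 = 136.89 + 8.41 = 145.3

z_bar = 11.7000 + 2.9000i, z*z_bar = 145.3


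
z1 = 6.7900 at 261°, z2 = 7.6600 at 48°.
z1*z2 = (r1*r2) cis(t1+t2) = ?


r = 6.7900 * 7.6600 = 52.0114
theta = 261° + 48° = 309° = 309° (mod 360)

52.0114 cis(309°)


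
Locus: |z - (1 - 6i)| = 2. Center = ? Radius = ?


|z - z0| = r is a circle with center z0 and radius r.
Center = (1, -6), radius = 2

Circle with center (1, -6) and radius 2


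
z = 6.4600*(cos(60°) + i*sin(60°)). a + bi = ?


a = 6.4600*cos(60°) = 6.4600*0.5 = 3.2300
b = 6.4600*sin(60°) = 6.4600*0.866025 = 5.5945

3.2300 + 5.5945i


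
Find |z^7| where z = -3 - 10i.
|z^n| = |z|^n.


|z| = sqrt(9+100) = sqrt(109) = 10.4403
|z^7| = |z|^7 = (sqrt(109))^7 = 109^3 * sqrt(109) = 1295029*sqrt(109)

|z^7| = 1295029*sqrt(109) ≈ 13520499.6979


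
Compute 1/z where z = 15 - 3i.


|z|^2 = 225+9 = 234
1/z = (15 + 3i)/234

1/z = 0.0641 + 0.0128i


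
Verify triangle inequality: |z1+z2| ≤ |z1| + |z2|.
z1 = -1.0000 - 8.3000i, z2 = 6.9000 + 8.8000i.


|z1| = sqrt((-1)^2 + (-8.3)^2) = sqrt(69.89) = 8.3600
|z2| = sqrt(6.9^2 + 8.8^2) = sqrt(125.05) = 11.1826
z1+z2 = 5.9000 + 0.5000i
|z1+z2| = sqrt(35.06) = 5.9211
|z1|+|z2| = 8.3600 + 11.1826 = 19.5426

|z1+z2| = 5.9211 ≤ |z1|+|z2| = 19.5426 (verified)


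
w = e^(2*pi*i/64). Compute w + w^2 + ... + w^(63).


With w = e^(2*pi*i/64), all 64 of the 64th roots of unity w^0 = 1, w, ..., w^(63) sum to 0: 1 + w + ... + w^(63) = (1 - w^64)/(1 - w) = 0 since w^64 = 1, w ≠ 1.
Removing the root 1: w + w^2 + ... + w^(63) = 0 - 1 = -1

Sum = -1


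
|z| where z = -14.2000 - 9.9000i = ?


|z| = sqrt((-14.2)^2 + (-9.9)^2) = sqrt(201.64 + 98.01) = sqrt(299.65) = 17.3104

|z| = 17.3104


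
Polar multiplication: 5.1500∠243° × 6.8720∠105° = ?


r = 5.1500 * 6.8720 = 35.3908
theta = 243° + 105° = 348° = 348° (mod 360)

35.3908 cis(348°)


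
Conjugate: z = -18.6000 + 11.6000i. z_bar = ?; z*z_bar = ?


z_bar = -18.6000 - 11.6000i
z*z_bar = (-18.6)^2 + 11.6^2 = 345.96 + 134.56 = 480.52

z_bar = -18.6000 - 11.6000i, z*z_bar = 480.52


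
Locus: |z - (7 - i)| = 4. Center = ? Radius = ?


|z - z0| = r is a circle with center z0 and radius r.
Center = (7, -1), radius = 4

Circle with center (7, -1) and radius 4


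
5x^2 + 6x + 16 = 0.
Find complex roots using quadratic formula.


disc = 6^2 - 4*5*16 = 36 - 320 = -284
sqrt(|disc|) = sqrt(284) = 16.8523
Real part = -6/(2*5) = -0.6000
Imag part = 16.8523/(2*5) = 1.6852

-0.6000 ± 1.6852i


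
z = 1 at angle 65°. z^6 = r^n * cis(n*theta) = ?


r^6 = 1^6 = 1
n*theta = 6*65° = 390° = 30° (mod 360)
a = 1*cos(30°) = 0.8660
b = 1*sin(30°) = 0.5000

1 cis(30°) = 0.8660 + 0.5000i


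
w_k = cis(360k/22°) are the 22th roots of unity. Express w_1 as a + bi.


Angle = 360*1/22 = 16.3636°
a = cos(16.3636°) = 0.9595
b = sin(16.3636°) = 0.2817

0.9595 + 0.2817i


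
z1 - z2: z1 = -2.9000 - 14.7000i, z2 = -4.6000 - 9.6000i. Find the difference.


Real: -2.9 + 4.6 = 1.7
Imag: -14.7 + 9.6 = -5.1

1.7000 - 5.1000i


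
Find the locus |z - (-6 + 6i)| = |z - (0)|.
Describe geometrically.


Equal distances means the locus is the perpendicular bisector of z1 and z2.
Midpoint = ((-6+0)/2, (6+0)/2) = (-3.0000, 3.0000)

Perpendicular bisector through (-3.0000, 3.0000)


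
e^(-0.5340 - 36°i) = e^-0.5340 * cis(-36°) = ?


e^-0.5340 = 0.5863
cos(-36°) = 0.809
sin(-36°) = -0.5878
Real = 0.5863*0.809 = 0.4743
Imag = 0.5863*(-0.5878) = -0.3446

0.4743 - 0.3446i


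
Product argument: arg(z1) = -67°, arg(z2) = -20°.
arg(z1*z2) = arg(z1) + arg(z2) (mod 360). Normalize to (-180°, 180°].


arg(z1*z2) = -67° - 20° = -87°
Normalized to (-180°, 180°]: -87°

-87°


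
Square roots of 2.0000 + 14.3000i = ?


|z| = sqrt(4+204.49) = 14.4392
sqrt((|z|+a)/2) = sqrt((14.4392+2)/2) = sqrt(8.2196) = 2.8670
sqrt((|z|-a)/2) = sqrt((14.4392-2)/2) = sqrt(6.2196) = 2.4939

±(2.8670 + 2.4939i) i.e. 2.8670 + 2.4939i and -2.8670 - 2.4939i


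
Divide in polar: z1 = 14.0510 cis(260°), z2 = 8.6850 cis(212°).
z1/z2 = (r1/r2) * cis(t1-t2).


r = 14.0510 / 8.6850 = 1.6178
theta = 260° - 212° = 48° = 48° (mod 360)

1.6178 cis(48°)


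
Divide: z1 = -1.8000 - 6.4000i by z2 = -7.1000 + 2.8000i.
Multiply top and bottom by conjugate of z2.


Conjugate of z2 = -7.1000 - 2.8000i
Numerator: (-1.8000 - 6.4000i)(-7.1000 - 2.8000i) = -5.1400 + 50.4800i
Denominator: (-7.1)^2 + 2.8^2 = 58.25
Result = (-5.1400 + 50.4800i)/58.25

-0.0882 + 0.8666i


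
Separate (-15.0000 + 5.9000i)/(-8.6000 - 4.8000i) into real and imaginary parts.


Multiply by conjugate: (-15.0000 + 5.9000i)(-8.6000 + 4.8000i) / ((-8.6)^2 + (-4.8)^2)
Numerator real = -15*(-8.6) + 5.9*(-4.8) = 100.68
Numerator imag = 5.9*(-8.6) - (-15)*(-4.8) = -122.74
Denominator = 97
Re(z) = 100.68/97 = 1.0379
Im(z) = -122.74/97 = -1.2654

Re(z) = 1.0379, Im(z) = -1.2654


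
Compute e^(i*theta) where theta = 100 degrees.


cos(100°) = -0.1736
sin(100°) = 0.9848

e^(i*100°) = -0.1736 + 0.9848i


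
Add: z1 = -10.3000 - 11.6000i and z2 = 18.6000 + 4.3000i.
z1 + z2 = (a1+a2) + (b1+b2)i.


Real: -10.3 + 18.6 = 8.3
Imag: -11.6 + 4.3 = -7.3

8.3000 - 7.3000i


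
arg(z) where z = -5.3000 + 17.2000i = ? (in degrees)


Re = -5.3, Im = 17.2
arg = atan2(17.2, -5.3) = 107.1261 degrees

arg(z) = 107.1261 degrees


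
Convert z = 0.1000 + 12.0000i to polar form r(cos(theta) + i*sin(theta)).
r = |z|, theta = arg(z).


r = sqrt(0.01+144) = sqrt(144.01) = 12.0004
theta = atan2(12, 0.1) = 89.5225 degrees

r = 12.0004, theta = 89.5225 degrees


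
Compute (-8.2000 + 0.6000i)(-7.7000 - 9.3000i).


Real = -8.2*(-7.7) - 0.6*(-9.3) = 63.14 - (-5.58) = 68.72
Imag = -8.2*(-9.3) - (7.7)*0.6 = 76.26 - (4.62) = 71.64

68.7200 + 71.6400i


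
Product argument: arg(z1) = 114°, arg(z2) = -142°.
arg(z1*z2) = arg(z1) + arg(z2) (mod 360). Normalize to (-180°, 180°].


arg(z1*z2) = 114° - 142° = -28°
Normalized to (-180°, 180°]: -28°

-28°


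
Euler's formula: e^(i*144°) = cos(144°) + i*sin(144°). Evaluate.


cos(144°) = -0.8090
sin(144°) = 0.5878

e^(i*144°) = -0.8090 + 0.5878i


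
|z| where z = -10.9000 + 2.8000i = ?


|z| = sqrt((-10.9)^2 + 2.8^2) = sqrt(118.81 + 7.84) = sqrt(126.65) = 11.2539

|z| = 11.2539


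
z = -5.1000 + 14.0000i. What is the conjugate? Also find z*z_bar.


z_bar = -5.1000 - 14.0000i
z*z_bar = (-5.1)^2 + 14^2 = 26.01 + 196 = 222.01

z_bar = -5.1000 - 14.0000i, z*z_bar = 222.01


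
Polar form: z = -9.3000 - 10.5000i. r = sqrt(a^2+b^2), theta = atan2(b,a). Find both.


r = sqrt(86.49+110.25) = sqrt(196.74) = 14.0264
theta = atan2(-10.5, -9.3) = -131.5318 degrees

r = 14.0264, theta = -131.5318 degrees


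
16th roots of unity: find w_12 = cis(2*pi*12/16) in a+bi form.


Angle = 360*12/16 = 270°
a = cos(270°) = 0
b = sin(270°) = -1.0000

0 - 1.0000i


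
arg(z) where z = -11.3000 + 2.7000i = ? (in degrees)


Re = -11.3, Im = 2.7
arg = atan2(2.7, -11.3) = 166.5618 degrees

arg(z) = 166.5618 degrees


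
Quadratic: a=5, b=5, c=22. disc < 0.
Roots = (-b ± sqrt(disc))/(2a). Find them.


disc = 5^2 - 4*5*22 = 25 - 440 = -415
sqrt(|disc|) = sqrt(415) = 20.3715
Real part = -5/(2*5) = -0.5000
Imag part = 20.3715/(2*5) = 2.0372

-0.5000 ± 2.0372i


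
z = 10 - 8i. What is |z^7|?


|z| = sqrt(100+64) = sqrt(164) = 12.8062
|z^7| = |z|^7 = (sqrt(164))^7 = 164^3 * sqrt(164) = 4410944*sqrt(164)

|z^7| = 4410944*sqrt(164) ≈ 56487644.8727


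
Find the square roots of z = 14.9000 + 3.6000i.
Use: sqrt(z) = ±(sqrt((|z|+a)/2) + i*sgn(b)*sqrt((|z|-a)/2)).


|z| = sqrt(222.01+12.96) = 15.3287
sqrt((|z|+a)/2) = sqrt((15.3287+14.9)/2) = sqrt(15.1144) = 3.8877
sqrt((|z|-a)/2) = sqrt((15.3287-14.9)/2) = sqrt(0.2144) = 0.4630

±(3.8877 + 0.4630i) i.e. 3.8877 + 0.4630i and -3.8877 - 0.4630i


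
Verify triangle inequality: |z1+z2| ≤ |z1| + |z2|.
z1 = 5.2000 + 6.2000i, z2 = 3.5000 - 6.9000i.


|z1| = sqrt(5.2^2 + 6.2^2) = sqrt(65.48) = 8.0920
|z2| = sqrt(3.5^2 + (-6.9)^2) = sqrt(59.86) = 7.7369
z1+z2 = 8.7000 - 0.7000i
|z1+z2| = sqrt(76.18) = 8.7281
|z1|+|z2| = 8.0920 + 7.7369 = 15.8289

|z1+z2| = 8.7281 ≤ |z1|+|z2| = 15.8289 (verified)


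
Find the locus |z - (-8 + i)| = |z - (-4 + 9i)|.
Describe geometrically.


Equal distances means the locus is the perpendicular bisector of z1 and z2.
Midpoint = ((-8+(-4))/2, (1+9)/2) = (-6.0000, 5.0000)

Perpendicular bisector through (-6.0000, 5.0000)


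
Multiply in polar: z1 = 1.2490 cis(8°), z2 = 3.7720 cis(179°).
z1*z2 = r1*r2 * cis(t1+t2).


r = 1.2490 * 3.7720 = 4.7112
theta = 8° + 179° = 187° = 187° (mod 360)

4.7112 cis(187°)


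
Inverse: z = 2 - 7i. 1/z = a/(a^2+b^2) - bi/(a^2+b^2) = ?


|z|^2 = 4+49 = 53
1/z = (2 + 7i)/53

1/z = 0.0377 + 0.1321i


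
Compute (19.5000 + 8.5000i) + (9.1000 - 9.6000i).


Real: 19.5 + 9.1 = 28.6
Imag: 8.5 - 9.6 = -1.1

28.6000 - 1.1000i


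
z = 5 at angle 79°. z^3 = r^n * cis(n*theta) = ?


r^3 = 5^3 = 125
n*theta = 3*79° = 237° = 237° (mod 360)
a = 125*cos(237°) = -68.0799
b = 125*sin(237°) = -104.8338

125 cis(237°) = -68.0799 - 104.8338i


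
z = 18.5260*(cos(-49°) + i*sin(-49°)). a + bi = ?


a = 18.5260*cos(-49°) = 18.5260*0.656059 = 12.1541
b = 18.5260*sin(-49°) = 18.5260*(-0.75470958) = -13.9817

12.1541 - 13.9817i


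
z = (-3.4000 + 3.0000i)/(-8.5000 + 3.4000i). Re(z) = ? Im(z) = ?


Multiply by conjugate: (-3.4000 + 3.0000i)(-8.5000 - 3.4000i) / ((-8.5)^2 + 3.4^2)
Numerator real = -3.4*(-8.5) + 3*3.4 = 39.1
Numerator imag = 3*(-8.5) - (-3.4)*3.4 = -13.94
Denominator = 83.81
Re(z) = 39.1/83.81 = 0.4665
Im(z) = -13.94/83.81 = -0.1663

Re(z) = 0.4665, Im(z) = -0.1663


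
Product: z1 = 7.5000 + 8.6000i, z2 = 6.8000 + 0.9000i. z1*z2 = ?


Real = 7.5*6.8 - 8.6*0.9 = 51 - 7.74 = 43.26
Imag = 7.5*0.9 + 6.8*8.6 = 6.75 + 58.48 = 65.23

43.2600 + 65.2300i


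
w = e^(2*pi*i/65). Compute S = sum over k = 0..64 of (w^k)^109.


The roots are w_k = w^k with w = e^(2*pi*i/65), and (w^k)^109 = (w^109)^k.
So S = 1 + u + u^2 + ... + u^(64) with u = w^109.
109 = 1*65 + 44, so 109 is not a multiple of 65: u = (w^65)^1 * w^44 = w^44 ≠ 1 (w is a primitive 65th root), while u^65 = (w^65)^109 = 1.
Geometric series: S = (1 - u^65)/(1 - u) = (1 - 1)/(1 - u) = 0

S = 0


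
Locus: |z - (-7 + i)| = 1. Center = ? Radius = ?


|z - z0| = r is a circle with center z0 and radius r.
Center = (-7, 1), radius = 1

Circle with center (-7, 1) and radius 1


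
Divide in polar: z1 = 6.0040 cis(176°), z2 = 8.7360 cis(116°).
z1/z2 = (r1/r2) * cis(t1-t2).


r = 6.0040 / 8.7360 = 0.6873
theta = 176° - 116° = 60° = 60° (mod 360)

0.6873 cis(60°)


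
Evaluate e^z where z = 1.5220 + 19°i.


e^1.5220 = 4.5814
cos(19°) = 0.94552
sin(19°) = 0.32557
Real = 4.5814*0.94552 = 4.3318
Imag = 4.5814*0.32557 = 1.4916

4.3318 + 1.4916i


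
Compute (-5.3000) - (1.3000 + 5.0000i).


Real: -5.3 - 1.3 = -6.6
Imag: 0 - 5 = -5

-6.6000 - 5.0000i


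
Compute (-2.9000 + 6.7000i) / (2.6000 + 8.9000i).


Conjugate of z2 = 2.6000 - 8.9000i
Numerator: (-2.9000 + 6.7000i)(2.6000 - 8.9000i) = 52.0900 + 43.2300i
Denominator: 2.6^2 + 8.9^2 = 85.97
Result = (52.0900 + 43.2300i)/85.97

0.6059 + 0.5028i


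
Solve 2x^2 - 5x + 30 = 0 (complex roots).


disc = (-5)^2 - 4*2*30 = 25 - 240 = -215
sqrt(|disc|) = sqrt(215) = 14.6629
Real part = 5/(2*2) = 1.2500
Imag part = 14.6629/(2*2) = 3.6657

1.2500 ± 3.6657i


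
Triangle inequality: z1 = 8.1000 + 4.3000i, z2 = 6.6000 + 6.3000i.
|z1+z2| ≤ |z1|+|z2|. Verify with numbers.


|z1| = sqrt(8.1^2 + 4.3^2) = sqrt(84.1) = 9.1706
|z2| = sqrt(6.6^2 + 6.3^2) = sqrt(83.25) = 9.1241
z1+z2 = 14.7000 + 10.6000i
|z1+z2| = sqrt(328.45) = 18.1232
|z1|+|z2| = 9.1706 + 9.1241 = 18.2947

|z1+z2| = 18.1232 ≤ |z1|+|z2| = 18.2947 (verified)


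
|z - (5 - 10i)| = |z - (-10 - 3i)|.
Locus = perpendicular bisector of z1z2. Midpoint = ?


Equal distances means the locus is the perpendicular bisector of z1 and z2.
Midpoint = ((5+(-10))/2, (-10+(-3))/2) = (-2.5000, -6.5000)

Perpendicular bisector through (-2.5000, -6.5000)


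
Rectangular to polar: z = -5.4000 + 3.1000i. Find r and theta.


r = sqrt(29.16+9.61) = sqrt(38.77) = 6.2266
theta = atan2(3.1, -5.4) = 150.1410 degrees

r = 6.2266, theta = 150.1410 degrees


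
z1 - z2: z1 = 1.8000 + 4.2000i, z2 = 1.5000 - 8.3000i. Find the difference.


Real: 1.8 - 1.5 = 0.3
Imag: 4.2 + 8.3 = 12.5

0.3000 + 12.5000i


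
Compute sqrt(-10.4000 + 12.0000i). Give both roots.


|z| = sqrt(108.16+144) = 15.8795
sqrt((|z|+a)/2) = sqrt((15.8795+(-10.4))/2) = sqrt(2.7398) = 1.6552
sqrt((|z|-a)/2) = sqrt((15.8795-(-10.4))/2) = sqrt(13.1398) = 3.6249

±(1.6552 + 3.6249i) i.e. 1.6552 + 3.6249i and -1.6552 - 3.6249i


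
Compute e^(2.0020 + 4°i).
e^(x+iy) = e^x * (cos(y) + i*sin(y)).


e^2.0020 = 7.4038
cos(4°) = 0.997564
sin(4°) = 0.06976
Real = 7.4038*0.997564 = 7.3858
Imag = 7.4038*0.06976 = 0.5165

7.3858 + 0.5165i


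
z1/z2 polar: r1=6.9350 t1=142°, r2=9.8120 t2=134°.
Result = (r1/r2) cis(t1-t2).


r = 6.9350 / 9.8120 = 0.7068
theta = 142° - 134° = 8° = 8° (mod 360)

0.7068 cis(8°)


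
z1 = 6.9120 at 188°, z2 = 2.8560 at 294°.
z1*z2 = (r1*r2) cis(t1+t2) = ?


r = 6.9120 * 2.8560 = 19.7407
theta = 188° + 294° = 482° = 122° (mod 360)

19.7407 cis(122°)


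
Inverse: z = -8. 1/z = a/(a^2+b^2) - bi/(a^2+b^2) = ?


|z|^2 = 64+0 = 64
1/z = (-8 - 0i)/64

1/z = -0.1250 + 0i


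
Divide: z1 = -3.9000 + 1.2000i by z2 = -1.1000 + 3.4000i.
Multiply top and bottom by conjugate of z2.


Conjugate of z2 = -1.1000 - 3.4000i
Numerator: (-3.9000 + 1.2000i)(-1.1000 - 3.4000i) = 8.3700 + 11.9400i
Denominator: (-1.1)^2 + 3.4^2 = 12.77
Result = (8.3700 + 11.9400i)/12.77

0.6554 + 0.9350i


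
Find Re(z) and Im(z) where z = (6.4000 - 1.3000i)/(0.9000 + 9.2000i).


Multiply by conjugate: (6.4000 - 1.3000i)(0.9000 - 9.2000i) / (0.9^2 + 9.2^2)
Numerator real = 6.4*0.9 - (1.3)*9.2 = -6.2
Numerator imag = -1.3*0.9 - 6.4*9.2 = -60.05
Denominator = 85.45
Re(z) = -6.2/85.45 = -0.0726
Im(z) = -60.05/85.45 = -0.7028

Re(z) = -0.0726, Im(z) = -0.7028


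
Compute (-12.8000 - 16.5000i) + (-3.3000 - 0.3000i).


Real: -12.8 - 3.3 = -16.1
Imag: -16.5 - 0.3 = -16.8

-16.1000 - 16.8000i


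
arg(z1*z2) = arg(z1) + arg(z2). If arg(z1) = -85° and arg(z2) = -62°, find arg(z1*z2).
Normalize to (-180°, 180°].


arg(z1*z2) = -85° - 62° = -147°
Normalized to (-180°, 180°]: -147°

-147°


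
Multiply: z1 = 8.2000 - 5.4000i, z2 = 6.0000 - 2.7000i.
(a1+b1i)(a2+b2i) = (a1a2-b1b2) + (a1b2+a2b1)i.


Real = 8.2*6 - (-5.4)*(-2.7) = 49.2 - 14.58 = 34.62
Imag = 8.2*(-2.7) + 6*(-5.4) = -22.14 - (32.4) = -54.54

34.6200 - 54.5400i


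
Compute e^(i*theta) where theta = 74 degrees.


cos(74°) = 0.2756
sin(74°) = 0.9613

e^(i*74°) = 0.2756 + 0.9613i


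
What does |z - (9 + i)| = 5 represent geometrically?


|z - z0| = r is a circle with center z0 and radius r.
Center = (9, 1), radius = 5

Circle with center (9, 1) and radius 5


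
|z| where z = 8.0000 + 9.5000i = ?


|z| = sqrt(8^2 + 9.5^2) = sqrt(64 + 90.25) = sqrt(154.25) = 12.4197

|z| = 12.4197


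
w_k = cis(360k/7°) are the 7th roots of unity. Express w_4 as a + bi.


Angle = 360*4/7 = 205.7143°
a = cos(205.7143°) = -0.9010
b = sin(205.7143°) = -0.4339

-0.9010 - 0.4339i


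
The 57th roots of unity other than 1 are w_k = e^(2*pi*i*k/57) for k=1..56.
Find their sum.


With w = e^(2*pi*i/57), all 57 of the 57th roots of unity w^0 = 1, w, ..., w^(56) sum to 0: 1 + w + ... + w^(56) = (1 - w^57)/(1 - w) = 0 since w^57 = 1, w ≠ 1.
Removing the root 1: w + w^2 + ... + w^(56) = 0 - 1 = -1

Sum = -1


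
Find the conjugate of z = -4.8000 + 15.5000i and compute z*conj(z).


z_bar = -4.8000 - 15.5000i
z*z_bar = (-4.8)^2 + 15.5^2 = 23.04 + 240.25 = 263.29

z_bar = -4.8000 - 15.5000i, z*z_bar = 263.29


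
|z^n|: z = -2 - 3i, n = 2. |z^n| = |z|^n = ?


|z| = sqrt(4+9) = sqrt(13) = 3.6056
|z^2| = |z|^2 = (sqrt(13))^2 = 13

|z^2| = 13


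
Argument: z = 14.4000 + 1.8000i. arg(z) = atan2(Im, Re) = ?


Re = 14.4, Im = 1.8
arg = atan2(1.8, 14.4) = 7.1250 degrees

arg(z) = 7.1250 degrees


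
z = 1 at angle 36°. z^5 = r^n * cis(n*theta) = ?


r^5 = 1^5 = 1
n*theta = 5*36° = 180° = 180° (mod 360)
a = 1*cos(180°) = -1.0000
b = 1*sin(180°) = 0

1 cis(180°) = -1.0000 + 0i


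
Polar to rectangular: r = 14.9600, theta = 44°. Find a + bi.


a = 14.9600*cos(44°) = 14.9600*0.71934 = 10.7613
b = 14.9600*sin(44°) = 14.9600*0.69466 = 10.3921

10.7613 + 10.3921i


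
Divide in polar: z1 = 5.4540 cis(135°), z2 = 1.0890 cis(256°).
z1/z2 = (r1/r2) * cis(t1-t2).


r = 5.4540 / 1.0890 = 5.0083
theta = 135° - 256° = -121° = 239° (mod 360)

5.0083 cis(239°)


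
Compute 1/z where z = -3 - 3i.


|z|^2 = 9+9 = 18
1/z = (-3 + 3i)/18

1/z = -0.1667 + 0.1667i


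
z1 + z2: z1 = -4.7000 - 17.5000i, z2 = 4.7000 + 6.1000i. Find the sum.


Real: -4.7 + 4.7 = 0
Imag: -17.5 + 6.1 = -11.4

-11.4000i


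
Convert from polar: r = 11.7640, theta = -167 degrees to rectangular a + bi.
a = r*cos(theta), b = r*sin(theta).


a = 11.7640*cos(-167°) = 11.7640*(-0.97437) = -11.4625
b = 11.7640*sin(-167°) = 11.7640*(-0.22495) = -2.6463

-11.4625 - 2.6463i


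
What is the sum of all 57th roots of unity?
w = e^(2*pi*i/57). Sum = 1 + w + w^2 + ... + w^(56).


The sum of all 57th roots of unity is 0.
Geometric series: (1 - w^57)/(1 - w) = (1-1)/(1-w) = 0 since w^57 = 1, w ≠ 1.
Alternatively: coefficient of z^56 in z^57 - 1 is 0.

0


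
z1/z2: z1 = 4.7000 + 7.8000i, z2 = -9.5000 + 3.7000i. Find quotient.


Conjugate of z2 = -9.5000 - 3.7000i
Numerator: (4.7000 + 7.8000i)(-9.5000 - 3.7000i) = -15.7900 - 91.4900i
Denominator: (-9.5)^2 + 3.7^2 = 103.94
Result = (-15.7900 - 91.4900i)/103.94

-0.1519 - 0.8802i


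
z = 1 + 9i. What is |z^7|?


|z| = sqrt(1+81) = sqrt(82) = 9.0554
|z^7| = |z|^7 = (sqrt(82))^7 = 82^3 * sqrt(82) = 551368*sqrt(82)

|z^7| = 551368*sqrt(82) ≈ 4992849.5928


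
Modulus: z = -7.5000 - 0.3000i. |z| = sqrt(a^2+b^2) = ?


|z| = sqrt((-7.5)^2 + (-0.3)^2) = sqrt(56.25 + 0.09) = sqrt(56.34) = 7.5060

|z| = 7.5060


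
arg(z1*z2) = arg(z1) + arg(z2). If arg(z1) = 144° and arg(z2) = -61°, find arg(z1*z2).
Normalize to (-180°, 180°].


arg(z1*z2) = 144° - 61° = 83°
Normalized to (-180°, 180°]: 83°

83°


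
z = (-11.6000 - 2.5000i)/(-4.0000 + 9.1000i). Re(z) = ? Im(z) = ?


Multiply by conjugate: (-11.6000 - 2.5000i)(-4.0000 - 9.1000i) / ((-4)^2 + 9.1^2)
Numerator real = -11.6*(-4) - (2.5)*9.1 = 23.65
Numerator imag = -2.5*(-4) - (-11.6)*9.1 = 115.56
Denominator = 98.81
Re(z) = 23.65/98.81 = 0.2393
Im(z) = 115.56/98.81 = 1.1695

Re(z) = 0.2393, Im(z) = 1.1695


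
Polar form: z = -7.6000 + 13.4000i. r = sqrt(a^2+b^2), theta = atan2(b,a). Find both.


r = sqrt(57.76+179.56) = sqrt(237.32) = 15.4052
theta = atan2(13.4, -7.6) = 119.5604 degrees

r = 15.4052, theta = 119.5604 degrees


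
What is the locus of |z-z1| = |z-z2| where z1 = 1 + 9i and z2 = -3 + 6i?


Equal distances means the locus is the perpendicular bisector of z1 and z2.
Midpoint = ((1+(-3))/2, (9+6)/2) = (-1.0000, 7.5000)

Perpendicular bisector through (-1.0000, 7.5000)


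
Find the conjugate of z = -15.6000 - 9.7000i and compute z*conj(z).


z_bar = -15.6000 + 9.7000i
z*z_bar = (-15.6)^2 + (-9.7)^2 = 243.36 + 94.09 = 337.45

z_bar = -15.6000 + 9.7000i, z*z_bar = 337.45


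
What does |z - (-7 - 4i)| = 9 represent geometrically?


|z - z0| = r is a circle with center z0 and radius r.
Center = (-7, -4), radius = 9

Circle with center (-7, -4) and radius 9


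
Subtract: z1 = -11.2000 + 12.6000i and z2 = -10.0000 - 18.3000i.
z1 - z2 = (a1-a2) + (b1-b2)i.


Real: -11.2 + 10 = -1.2
Imag: 12.6 + 18.3 = 30.9

-1.2000 + 30.9000i


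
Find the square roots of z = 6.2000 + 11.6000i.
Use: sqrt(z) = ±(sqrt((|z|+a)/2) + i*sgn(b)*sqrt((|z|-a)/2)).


|z| = sqrt(38.44+134.56) = 13.1529
sqrt((|z|+a)/2) = sqrt((13.1529+6.2)/2) = sqrt(9.6765) = 3.1107
sqrt((|z|-a)/2) = sqrt((13.1529-6.2)/2) = sqrt(3.4765) = 1.8645

±(3.1107 + 1.8645i) i.e. 3.1107 + 1.8645i and -3.1107 - 1.8645i


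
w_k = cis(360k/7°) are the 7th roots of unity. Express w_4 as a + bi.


Angle = 360*4/7 = 205.7143°
a = cos(205.7143°) = -0.9010
b = sin(205.7143°) = -0.4339

-0.9010 - 0.4339i


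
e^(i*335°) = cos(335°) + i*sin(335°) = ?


cos(335°) = 0.9063
sin(335°) = -0.4226

e^(i*335°) = 0.9063 - 0.4226i


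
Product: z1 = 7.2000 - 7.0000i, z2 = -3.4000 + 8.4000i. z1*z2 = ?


Real = 7.2*(-3.4) - (-7)*8.4 = -24.48 - (-58.8) = 34.32
Imag = 7.2*8.4 - (3.4)*(-7) = 60.48 + 23.8 = 84.28

34.3200 + 84.2800i


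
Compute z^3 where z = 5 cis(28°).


r^3 = 5^3 = 125
n*theta = 3*28° = 84° = 84° (mod 360)
a = 125*cos(84°) = 13.0661
b = 125*sin(84°) = 124.3152

125 cis(84°) = 13.0661 + 124.3152i


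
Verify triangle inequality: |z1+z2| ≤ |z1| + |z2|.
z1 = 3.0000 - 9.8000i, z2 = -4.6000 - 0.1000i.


|z1| = sqrt(3^2 + (-9.8)^2) = sqrt(105.04) = 10.2489
|z2| = sqrt((-4.6)^2 + (-0.1)^2) = sqrt(21.17) = 4.6011
z1+z2 = -1.6000 - 9.9000i
|z1+z2| = sqrt(100.57) = 10.0285
|z1|+|z2| = 10.2489 + 4.6011 = 14.8500

|z1+z2| = 10.0285 ≤ |z1|+|z2| = 14.8500 (verified)


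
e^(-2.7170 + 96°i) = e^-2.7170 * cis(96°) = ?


e^-2.7170 = 0.0661
cos(96°) = -0.1045
sin(96°) = 0.9945
Real = 0.0661*(-0.1045) = -0.0069
Imag = 0.0661*0.9945 = 0.0657

-0.0069 + 0.0657i


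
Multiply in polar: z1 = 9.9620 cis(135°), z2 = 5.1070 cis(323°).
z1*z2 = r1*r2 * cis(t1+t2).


r = 9.9620 * 5.1070 = 50.8759
theta = 135° + 323° = 458° = 98° (mod 360)

50.8759 cis(98°)


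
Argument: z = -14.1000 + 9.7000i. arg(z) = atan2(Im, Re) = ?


Re = -14.1, Im = 9.7
arg = atan2(9.7, -14.1) = 145.4742 degrees

arg(z) = 145.4742 degrees


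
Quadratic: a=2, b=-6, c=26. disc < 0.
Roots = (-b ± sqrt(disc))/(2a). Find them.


disc = (-6)^2 - 4*2*26 = 36 - 208 = -172
sqrt(|disc|) = sqrt(172) = 13.1149
Real part = 6/(2*2) = 1.5000
Imag part = 13.1149/(2*2) = 3.2787

1.5000 ± 3.2787i


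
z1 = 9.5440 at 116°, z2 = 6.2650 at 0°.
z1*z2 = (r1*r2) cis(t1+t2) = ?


r = 9.5440 * 6.2650 = 59.7932
theta = 116° + 0° = 116° = 116° (mod 360)

59.7932 cis(116°)


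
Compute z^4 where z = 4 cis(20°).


r^4 = 4^4 = 256
n*theta = 4*20° = 80° = 80° (mod 360)
a = 256*cos(80°) = 44.4539
b = 256*sin(80°) = 252.1108

256 cis(80°) = 44.4539 + 252.1108i


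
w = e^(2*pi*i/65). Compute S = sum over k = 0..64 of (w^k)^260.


The roots are w_k = w^k with w = e^(2*pi*i/65), and (w^k)^260 = (w^260)^k.
So S = 1 + u + u^2 + ... + u^(64) with u = w^260.
260 = 4*65 + 0, so 260 is a multiple of 65 and u = (w^65)^4 = 1.
Every one of the 65 terms equals 1: S = 65

S = 65


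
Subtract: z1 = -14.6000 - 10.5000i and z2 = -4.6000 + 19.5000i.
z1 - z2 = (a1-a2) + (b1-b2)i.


Real: -14.6 + 4.6 = -10
Imag: -10.5 - 19.5 = -30

-10.0000 - 30.0000i


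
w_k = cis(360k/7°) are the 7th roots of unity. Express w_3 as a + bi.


Angle = 360*3/7 = 154.2857°
a = cos(154.2857°) = -0.9010
b = sin(154.2857°) = 0.4339

-0.9010 + 0.4339i


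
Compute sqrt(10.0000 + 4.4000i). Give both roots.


|z| = sqrt(100+19.36) = 10.9252
sqrt((|z|+a)/2) = sqrt((10.9252+10)/2) = sqrt(10.4626) = 3.2346
sqrt((|z|-a)/2) = sqrt((10.9252-10)/2) = sqrt(0.4626) = 0.6801

±(3.2346 + 0.6801i) i.e. 3.2346 + 0.6801i and -3.2346 - 0.6801i


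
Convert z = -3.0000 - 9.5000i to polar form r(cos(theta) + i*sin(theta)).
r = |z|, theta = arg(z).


r = sqrt(9+90.25) = sqrt(99.25) = 9.9624
theta = atan2(-9.5, -3) = -107.5256 degrees

r = 9.9624, theta = -107.5256 degrees


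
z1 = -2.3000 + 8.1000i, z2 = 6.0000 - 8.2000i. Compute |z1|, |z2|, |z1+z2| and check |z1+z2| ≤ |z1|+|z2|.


|z1| = sqrt((-2.3)^2 + 8.1^2) = sqrt(70.9) = 8.4202
|z2| = sqrt(6^2 + (-8.2)^2) = sqrt(103.24) = 10.1607
z1+z2 = 3.7000 - 0.1000i
|z1+z2| = sqrt(13.7) = 3.7014
|z1|+|z2| = 8.4202 + 10.1607 = 18.5809

|z1+z2| = 3.7014 ≤ |z1|+|z2| = 18.5809 (verified)


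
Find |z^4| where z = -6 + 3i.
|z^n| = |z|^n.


|z| = sqrt(36+9) = sqrt(45) = 6.7082
|z^4| = |z|^4 = (sqrt(45))^4 = 45^2 = 2025

|z^4| = 2025


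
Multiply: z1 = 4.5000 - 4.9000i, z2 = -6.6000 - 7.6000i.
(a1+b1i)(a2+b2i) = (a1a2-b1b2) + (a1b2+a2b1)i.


Real = 4.5*(-6.6) - (-4.9)*(-7.6) = -29.7 - 37.24 = -66.94
Imag = 4.5*(-7.6) - (6.6)*(-4.9) = -34.2 + 32.34 = -1.86

-66.9400 - 1.8600i


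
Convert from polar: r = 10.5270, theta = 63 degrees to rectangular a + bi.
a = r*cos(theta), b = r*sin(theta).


a = 10.5270*cos(63°) = 10.5270*0.45399 = 4.7792
b = 10.5270*sin(63°) = 10.5270*0.891 = 9.3796

4.7792 + 9.3796i


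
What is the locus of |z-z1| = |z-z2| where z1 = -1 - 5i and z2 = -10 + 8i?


Equal distances means the locus is the perpendicular bisector of z1 and z2.
Midpoint = ((-1+(-10))/2, (-5+8)/2) = (-5.5000, 1.5000)

Perpendicular bisector through (-5.5000, 1.5000)


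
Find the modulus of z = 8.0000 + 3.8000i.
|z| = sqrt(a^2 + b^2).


|z| = sqrt(8^2 + 3.8^2) = sqrt(64 + 14.44) = sqrt(78.44) = 8.8566

|z| = 8.8566


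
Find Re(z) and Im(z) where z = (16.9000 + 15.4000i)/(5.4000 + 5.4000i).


Multiply by conjugate: (16.9000 + 15.4000i)(5.4000 - 5.4000i) / (5.4^2 + 5.4^2)
Numerator real = 16.9*5.4 + 15.4*5.4 = 174.42
Numerator imag = 15.4*5.4 - 16.9*5.4 = -8.1
Denominator = 58.32
Re(z) = 174.42/58.32 = 2.9907
Im(z) = -8.1/58.32 = -0.1389

Re(z) = 2.9907, Im(z) = -0.1389


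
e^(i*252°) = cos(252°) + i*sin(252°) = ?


cos(252°) = -0.3090
sin(252°) = -0.9511

e^(i*252°) = -0.3090 - 0.9511i


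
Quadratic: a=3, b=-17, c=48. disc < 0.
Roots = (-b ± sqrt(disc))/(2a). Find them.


disc = (-17)^2 - 4*3*48 = 289 - 576 = -287
sqrt(|disc|) = sqrt(287) = 16.9411
Real part = 17/(2*3) = 2.8333
Imag part = 16.9411/(2*3) = 2.8235

2.8333 ± 2.8235i


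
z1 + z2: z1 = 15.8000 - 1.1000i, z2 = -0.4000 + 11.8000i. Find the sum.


Real: 15.8 - 0.4 = 15.4
Imag: -1.1 + 11.8 = 10.7

15.4000 + 10.7000i


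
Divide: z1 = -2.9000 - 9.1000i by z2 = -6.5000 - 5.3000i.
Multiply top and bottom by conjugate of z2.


Conjugate of z2 = -6.5000 + 5.3000i
Numerator: (-2.9000 - 9.1000i)(-6.5000 + 5.3000i) = 67.0800 + 43.7800i
Denominator: (-6.5)^2 + (-5.3)^2 = 70.34
Result = (67.0800 + 43.7800i)/70.34

0.9537 + 0.6224i


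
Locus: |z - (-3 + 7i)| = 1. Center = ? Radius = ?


|z - z0| = r is a circle with center z0 and radius r.
Center = (-3, 7), radius = 1

Circle with center (-3, 7) and radius 1


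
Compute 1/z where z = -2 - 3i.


|z|^2 = 4+9 = 13
1/z = (-2 + 3i)/13

1/z = -0.1538 + 0.2308i


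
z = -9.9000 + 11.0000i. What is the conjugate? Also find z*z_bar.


z_bar = -9.9000 - 11.0000i
z*z_bar = (-9.9)^2 + 11^2 = 98.01 + 121 = 219.01

z_bar = -9.9000 - 11.0000i, z*z_bar = 219.01


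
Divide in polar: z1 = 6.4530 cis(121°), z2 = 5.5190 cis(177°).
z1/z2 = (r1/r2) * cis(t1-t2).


r = 6.4530 / 5.5190 = 1.1692
theta = 121° - 177° = -56° = 304° (mod 360)

1.1692 cis(304°)


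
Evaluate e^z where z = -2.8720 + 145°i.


e^-2.8720 = 0.0566
cos(145°) = -0.8192
sin(145°) = 0.5736
Real = 0.0566*(-0.8192) = -0.0464
Imag = 0.0566*0.5736 = 0.0325

-0.0464 + 0.0325i


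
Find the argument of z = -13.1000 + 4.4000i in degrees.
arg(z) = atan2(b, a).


Re = -13.1, Im = 4.4
arg = atan2(4.4, -13.1) = 161.4339 degrees

arg(z) = 161.4339 degrees


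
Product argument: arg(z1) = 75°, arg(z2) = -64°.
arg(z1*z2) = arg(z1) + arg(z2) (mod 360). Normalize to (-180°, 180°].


arg(z1*z2) = 75° - 64° = 11°
Normalized to (-180°, 180°]: 11°

11°


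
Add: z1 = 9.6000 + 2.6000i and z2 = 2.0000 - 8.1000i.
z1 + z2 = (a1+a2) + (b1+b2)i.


Real: 9.6 + 2 = 11.6
Imag: 2.6 - 8.1 = -5.5

11.6000 - 5.5000i


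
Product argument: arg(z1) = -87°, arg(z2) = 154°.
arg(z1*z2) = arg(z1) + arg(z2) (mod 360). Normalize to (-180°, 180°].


arg(z1*z2) = -87° + 154° = 67°
Normalized to (-180°, 180°]: 67°

67°


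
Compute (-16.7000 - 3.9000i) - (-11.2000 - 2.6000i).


Real: -16.7 + 11.2 = -5.5
Imag: -3.9 + 2.6 = -1.3

-5.5000 - 1.3000i


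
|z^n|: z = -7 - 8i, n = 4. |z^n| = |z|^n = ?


|z| = sqrt(49+64) = sqrt(113) = 10.6301
|z^4| = |z|^4 = (sqrt(113))^4 = 113^2 = 12769

|z^4| = 12769


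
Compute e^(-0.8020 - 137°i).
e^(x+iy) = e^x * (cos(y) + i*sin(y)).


e^-0.8020 = 0.4484
cos(-137°) = -0.7314
sin(-137°) = -0.682
Real = 0.4484*(-0.7314) = -0.3280
Imag = 0.4484*(-0.682) = -0.3058

-0.3280 - 0.3058i


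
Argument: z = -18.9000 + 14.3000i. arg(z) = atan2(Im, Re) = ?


Re = -18.9, Im = 14.3
arg = atan2(14.3, -18.9) = 142.8883 degrees

arg(z) = 142.8883 degrees
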